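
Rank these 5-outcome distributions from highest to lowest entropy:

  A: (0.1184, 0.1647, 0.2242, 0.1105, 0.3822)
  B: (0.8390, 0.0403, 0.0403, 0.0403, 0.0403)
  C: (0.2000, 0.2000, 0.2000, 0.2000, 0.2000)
C > A > B

Key insight: Entropy is maximized by uniform distributions and minimized by concentrated distributions.

- Uniform distributions have maximum entropy log₂(5) = 2.3219 bits
- The more "peaked" or concentrated a distribution, the lower its entropy

Entropies:
  H(A) = 2.1582 bits
  H(B) = 0.9587 bits
  H(C) = 2.3219 bits

Ranking: C > A > B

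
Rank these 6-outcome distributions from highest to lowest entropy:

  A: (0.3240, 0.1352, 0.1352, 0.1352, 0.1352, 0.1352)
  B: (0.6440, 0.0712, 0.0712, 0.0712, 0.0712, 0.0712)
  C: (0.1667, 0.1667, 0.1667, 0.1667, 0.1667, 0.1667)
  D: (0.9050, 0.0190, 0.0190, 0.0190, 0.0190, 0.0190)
C > A > B > D

Key insight: Entropy is maximized by uniform distributions and minimized by concentrated distributions.

Entropies:
  H(A) = 2.4783 bits
  H(B) = 1.7659 bits
  H(C) = 2.5850 bits
  H(D) = 0.6735 bits

Ranking: C > A > B > D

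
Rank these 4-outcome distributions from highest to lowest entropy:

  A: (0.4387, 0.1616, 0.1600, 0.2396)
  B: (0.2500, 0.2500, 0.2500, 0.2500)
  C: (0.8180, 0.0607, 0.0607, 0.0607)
B > A > C

Key insight: Entropy is maximized by uniform distributions and minimized by concentrated distributions.

- Uniform distributions have maximum entropy log₂(4) = 2.0000 bits
- The more "peaked" or concentrated a distribution, the lower its entropy

Entropies:
  H(A) = 1.8634 bits
  H(B) = 2.0000 bits
  H(C) = 0.9729 bits

Ranking: B > A > C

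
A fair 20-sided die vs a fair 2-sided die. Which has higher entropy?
20-sided die

Both are uniform distributions; for uniform over n outcomes, H = log₂(n). H(20-sided) = log₂(20) = 4.322 bits and H(2-sided) = log₂(2) = 1.000 bits. More outcomes in a uniform distribution means higher entropy.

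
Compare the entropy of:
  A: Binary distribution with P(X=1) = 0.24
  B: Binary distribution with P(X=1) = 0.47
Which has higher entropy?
B

For binary distributions, entropy is maximized at p=0.5 and decreases as p moves toward 0 or 1.

H(A) = H(0.24) = 0.7950 bits
H(B) = H(0.47) = 0.9974 bits

Distribution B (p=0.47) is closer to uniform (p=0.5), so it has higher entropy.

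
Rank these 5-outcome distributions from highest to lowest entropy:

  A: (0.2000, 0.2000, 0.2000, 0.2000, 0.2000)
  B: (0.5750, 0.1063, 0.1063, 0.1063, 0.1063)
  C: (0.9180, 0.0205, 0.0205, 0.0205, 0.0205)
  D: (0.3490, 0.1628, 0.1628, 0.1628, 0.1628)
A > D > B > C

Key insight: Entropy is maximized by uniform distributions and minimized by concentrated distributions.

Entropies:
  H(A) = 2.3219 bits
  H(B) = 1.8337 bits
  H(C) = 0.5732 bits
  H(D) = 2.2352 bits

Ranking: A > D > B > C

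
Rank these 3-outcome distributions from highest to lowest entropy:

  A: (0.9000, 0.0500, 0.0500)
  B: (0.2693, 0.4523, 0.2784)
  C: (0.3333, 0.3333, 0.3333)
C > B > A

Key insight: Entropy is maximized by uniform distributions and minimized by concentrated distributions.

- Uniform distributions have maximum entropy log₂(3) = 1.5850 bits
- The more "peaked" or concentrated a distribution, the lower its entropy

Entropies:
  H(A) = 0.5690 bits
  H(B) = 1.5410 bits
  H(C) = 1.5850 bits

Ranking: C > B > A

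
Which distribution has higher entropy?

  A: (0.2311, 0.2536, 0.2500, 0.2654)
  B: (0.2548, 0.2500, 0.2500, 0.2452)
B

Both distributions are close to uniform, making this a harder comparison.

H(A) = 1.9982 bits
H(B) = 1.9999 bits

The distribution closer to uniform has higher entropy.
Answer: B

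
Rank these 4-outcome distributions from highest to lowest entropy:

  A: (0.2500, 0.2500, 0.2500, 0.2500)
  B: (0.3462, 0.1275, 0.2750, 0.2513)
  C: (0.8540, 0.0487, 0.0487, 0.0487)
A > B > C

Key insight: Entropy is maximized by uniform distributions and minimized by concentrated distributions.

- Uniform distributions have maximum entropy log₂(4) = 2.0000 bits
- The more "peaked" or concentrated a distribution, the lower its entropy

Entropies:
  H(A) = 2.0000 bits
  H(B) = 1.9215 bits
  H(C) = 0.8311 bits

Ranking: A > B > C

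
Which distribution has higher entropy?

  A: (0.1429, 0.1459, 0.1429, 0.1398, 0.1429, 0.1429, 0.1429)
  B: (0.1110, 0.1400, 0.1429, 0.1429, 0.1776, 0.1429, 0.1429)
A

Both distributions are close to uniform, making this a harder comparison.

H(A) = 2.8073 bits
H(B) = 2.7961 bits

The distribution closer to uniform has higher entropy.
Answer: A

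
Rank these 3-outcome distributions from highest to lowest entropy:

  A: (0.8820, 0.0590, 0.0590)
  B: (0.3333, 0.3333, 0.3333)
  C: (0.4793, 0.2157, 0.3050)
B > C > A

Key insight: Entropy is maximized by uniform distributions and minimized by concentrated distributions.

- Uniform distributions have maximum entropy log₂(3) = 1.5850 bits
- The more "peaked" or concentrated a distribution, the lower its entropy

Entropies:
  H(A) = 0.6416 bits
  H(B) = 1.5850 bits
  H(C) = 1.5083 bits

Ranking: B > C > A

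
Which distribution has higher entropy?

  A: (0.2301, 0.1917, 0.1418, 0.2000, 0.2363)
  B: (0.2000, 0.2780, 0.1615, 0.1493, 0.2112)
A

Both distributions are close to uniform, making this a harder comparison.

H(A) = 2.3005 bits
H(B) = 2.2860 bits

The distribution closer to uniform has higher entropy.
Answer: A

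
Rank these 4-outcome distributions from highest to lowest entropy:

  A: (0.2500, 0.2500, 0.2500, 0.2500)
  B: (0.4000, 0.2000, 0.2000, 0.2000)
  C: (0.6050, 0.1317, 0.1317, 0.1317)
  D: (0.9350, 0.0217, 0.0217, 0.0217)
A > B > C > D

Key insight: Entropy is maximized by uniform distributions and minimized by concentrated distributions.

Entropies:
  H(A) = 2.0000 bits
  H(B) = 1.9219 bits
  H(C) = 1.5940 bits
  H(D) = 0.4500 bits

Ranking: A > B > C > D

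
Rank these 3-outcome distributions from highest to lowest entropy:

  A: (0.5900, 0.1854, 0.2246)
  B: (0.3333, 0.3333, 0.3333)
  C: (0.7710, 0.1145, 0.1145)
B > A > C

Key insight: Entropy is maximized by uniform distributions and minimized by concentrated distributions.

- Uniform distributions have maximum entropy log₂(3) = 1.5850 bits
- The more "peaked" or concentrated a distribution, the lower its entropy

Entropies:
  H(A) = 1.3838 bits
  H(B) = 1.5850 bits
  H(C) = 1.0053 bits

Ranking: B > A > C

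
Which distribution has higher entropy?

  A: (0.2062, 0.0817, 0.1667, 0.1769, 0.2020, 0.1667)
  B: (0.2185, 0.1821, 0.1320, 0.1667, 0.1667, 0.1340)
B

Both distributions are close to uniform, making this a harder comparison.

H(A) = 2.5346 bits
H(B) = 2.5628 bits

The distribution closer to uniform has higher entropy.
Answer: B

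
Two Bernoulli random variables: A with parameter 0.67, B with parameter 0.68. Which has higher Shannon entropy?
A

For binary distributions, entropy is maximized at p=0.5 and decreases as p moves toward 0 or 1.

H(A) = H(0.67) = 0.9149 bits
H(B) = H(0.68) = 0.9044 bits

Distribution A (p=0.67) is closer to uniform (p=0.5), so it has higher entropy.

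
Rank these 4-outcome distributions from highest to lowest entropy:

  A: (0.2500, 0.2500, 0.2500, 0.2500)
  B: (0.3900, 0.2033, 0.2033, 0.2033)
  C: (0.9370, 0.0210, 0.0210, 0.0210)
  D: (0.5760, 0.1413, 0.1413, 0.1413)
A > B > D > C

Key insight: Entropy is maximized by uniform distributions and minimized by concentrated distributions.

Entropies:
  H(A) = 2.0000 bits
  H(B) = 1.9316 bits
  H(C) = 0.4391 bits
  H(D) = 1.6553 bits

Ranking: A > B > D > C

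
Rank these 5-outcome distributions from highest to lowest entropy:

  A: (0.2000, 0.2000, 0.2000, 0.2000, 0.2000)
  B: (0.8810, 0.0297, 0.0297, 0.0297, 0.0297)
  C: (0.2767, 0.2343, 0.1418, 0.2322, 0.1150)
A > C > B

Key insight: Entropy is maximized by uniform distributions and minimized by concentrated distributions.

- Uniform distributions have maximum entropy log₂(5) = 2.3219 bits
- The more "peaked" or concentrated a distribution, the lower its entropy

Entropies:
  H(A) = 2.3219 bits
  H(B) = 0.7645 bits
  H(C) = 2.2510 bits

Ranking: A > C > B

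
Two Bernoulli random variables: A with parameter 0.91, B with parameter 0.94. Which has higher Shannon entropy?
A

For binary distributions, entropy is maximized at p=0.5 and decreases as p moves toward 0 or 1.

H(A) = H(0.91) = 0.4365 bits
H(B) = H(0.94) = 0.3274 bits

Distribution A (p=0.91) is closer to uniform (p=0.5), so it has higher entropy.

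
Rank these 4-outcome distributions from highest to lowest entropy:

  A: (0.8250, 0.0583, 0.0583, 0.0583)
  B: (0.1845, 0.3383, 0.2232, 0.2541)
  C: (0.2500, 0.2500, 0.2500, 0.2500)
C > B > A

Key insight: Entropy is maximized by uniform distributions and minimized by concentrated distributions.

- Uniform distributions have maximum entropy log₂(4) = 2.0000 bits
- The more "peaked" or concentrated a distribution, the lower its entropy

Entropies:
  H(A) = 0.9464 bits
  H(B) = 1.9639 bits
  H(C) = 2.0000 bits

Ranking: C > B > A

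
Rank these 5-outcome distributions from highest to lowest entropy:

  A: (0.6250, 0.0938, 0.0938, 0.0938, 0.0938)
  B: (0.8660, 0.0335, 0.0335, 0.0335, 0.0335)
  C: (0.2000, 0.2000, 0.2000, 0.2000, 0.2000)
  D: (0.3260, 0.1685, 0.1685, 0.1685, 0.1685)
C > D > A > B

Key insight: Entropy is maximized by uniform distributions and minimized by concentrated distributions.

Entropies:
  H(A) = 1.7044 bits
  H(B) = 0.8363 bits
  H(C) = 2.3219 bits
  H(D) = 2.2588 bits

Ranking: C > D > A > B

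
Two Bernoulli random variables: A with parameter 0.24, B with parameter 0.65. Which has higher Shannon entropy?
B

For binary distributions, entropy is maximized at p=0.5 and decreases as p moves toward 0 or 1.

H(A) = H(0.24) = 0.7950 bits
H(B) = H(0.65) = 0.9341 bits

Distribution B (p=0.65) is closer to uniform (p=0.5), so it has higher entropy.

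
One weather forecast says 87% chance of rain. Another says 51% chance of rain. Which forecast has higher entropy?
51% forecast

Treat each forecast as a Bernoulli distribution. Binary entropy is maximized at p=0.5 and falls off symmetrically toward 0 or 1. The 51% forecast is closer to 50%, so it is more uncertain. H(87%) ≈ 0.557 bits, H(51%) ≈ 1.000 bits.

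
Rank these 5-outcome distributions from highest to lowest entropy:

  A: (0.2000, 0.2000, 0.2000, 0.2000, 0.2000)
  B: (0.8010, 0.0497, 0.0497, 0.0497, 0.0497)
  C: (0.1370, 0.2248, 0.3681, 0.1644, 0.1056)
A > C > B

Key insight: Entropy is maximized by uniform distributions and minimized by concentrated distributions.

- Uniform distributions have maximum entropy log₂(5) = 2.3219 bits
- The more "peaked" or concentrated a distribution, the lower its entropy

Entropies:
  H(A) = 2.3219 bits
  H(B) = 1.1179 bits
  H(C) = 2.1785 bits

Ranking: A > C > B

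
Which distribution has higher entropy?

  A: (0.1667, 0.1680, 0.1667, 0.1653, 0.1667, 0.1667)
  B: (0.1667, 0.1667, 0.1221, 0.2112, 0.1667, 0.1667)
A

Both distributions are close to uniform, making this a harder comparison.

H(A) = 2.5849 bits
H(B) = 2.5676 bits

The distribution closer to uniform has higher entropy.
Answer: A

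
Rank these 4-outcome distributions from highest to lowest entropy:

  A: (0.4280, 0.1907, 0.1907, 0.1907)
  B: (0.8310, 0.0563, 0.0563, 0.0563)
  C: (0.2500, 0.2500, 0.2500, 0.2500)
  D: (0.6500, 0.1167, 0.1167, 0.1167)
C > A > D > B

Key insight: Entropy is maximized by uniform distributions and minimized by concentrated distributions.

Entropies:
  H(A) = 1.8916 bits
  H(B) = 0.9233 bits
  H(C) = 2.0000 bits
  H(D) = 1.4888 bits

Ranking: C > A > D > B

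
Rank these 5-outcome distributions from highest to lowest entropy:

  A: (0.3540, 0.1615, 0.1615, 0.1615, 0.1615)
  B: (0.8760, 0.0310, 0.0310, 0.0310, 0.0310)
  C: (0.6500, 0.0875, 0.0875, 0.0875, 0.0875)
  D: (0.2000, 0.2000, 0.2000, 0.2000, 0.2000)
D > A > C > B

Key insight: Entropy is maximized by uniform distributions and minimized by concentrated distributions.

Entropies:
  H(A) = 2.2296 bits
  H(B) = 0.7888 bits
  H(C) = 1.6341 bits
  H(D) = 2.3219 bits

Ranking: D > A > C > B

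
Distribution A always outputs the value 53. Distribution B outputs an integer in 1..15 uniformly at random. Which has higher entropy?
B

A is deterministic, so H(A) = 0. B is uniform over 15 outcomes, so H(B) = log₂(15) = 3.907 bits. Any distribution with genuine randomness has higher entropy than a deterministic one.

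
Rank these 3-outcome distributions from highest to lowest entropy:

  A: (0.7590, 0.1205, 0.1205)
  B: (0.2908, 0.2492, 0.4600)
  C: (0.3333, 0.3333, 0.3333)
C > B > A

Key insight: Entropy is maximized by uniform distributions and minimized by concentrated distributions.

- Uniform distributions have maximum entropy log₂(3) = 1.5850 bits
- The more "peaked" or concentrated a distribution, the lower its entropy

Entropies:
  H(A) = 1.0377 bits
  H(B) = 1.5331 bits
  H(C) = 1.5850 bits

Ranking: C > B > A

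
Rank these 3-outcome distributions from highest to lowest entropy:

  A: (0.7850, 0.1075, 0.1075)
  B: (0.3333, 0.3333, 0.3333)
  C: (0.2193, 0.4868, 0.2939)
B > C > A

Key insight: Entropy is maximized by uniform distributions and minimized by concentrated distributions.

- Uniform distributions have maximum entropy log₂(3) = 1.5850 bits
- The more "peaked" or concentrated a distribution, the lower its entropy

Entropies:
  H(A) = 0.9659 bits
  H(B) = 1.5850 bits
  H(C) = 1.5049 bits

Ranking: B > C > A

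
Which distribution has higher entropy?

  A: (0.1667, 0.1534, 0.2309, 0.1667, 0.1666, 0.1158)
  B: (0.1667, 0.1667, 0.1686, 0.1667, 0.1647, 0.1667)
B

Both distributions are close to uniform, making this a harder comparison.

H(A) = 2.5557 bits
H(B) = 2.5849 bits

The distribution closer to uniform has higher entropy.
Answer: B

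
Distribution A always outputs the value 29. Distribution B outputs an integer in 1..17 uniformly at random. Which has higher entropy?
B

A is deterministic, so H(A) = 0. B is uniform over 17 outcomes, so H(B) = log₂(17) = 4.087 bits. Any distribution with genuine randomness has higher entropy than a deterministic one.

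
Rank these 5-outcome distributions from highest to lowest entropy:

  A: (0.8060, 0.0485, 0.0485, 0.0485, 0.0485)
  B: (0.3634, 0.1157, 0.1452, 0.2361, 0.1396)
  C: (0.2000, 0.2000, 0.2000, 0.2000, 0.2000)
C > B > A

Key insight: Entropy is maximized by uniform distributions and minimized by concentrated distributions.

- Uniform distributions have maximum entropy log₂(5) = 2.3219 bits
- The more "peaked" or concentrated a distribution, the lower its entropy

Entropies:
  H(A) = 1.0978 bits
  H(B) = 2.1832 bits
  H(C) = 2.3219 bits

Ranking: C > B > A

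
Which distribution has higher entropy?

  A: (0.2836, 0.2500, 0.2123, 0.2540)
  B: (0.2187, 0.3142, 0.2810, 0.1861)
A

Both distributions are close to uniform, making this a harder comparison.

H(A) = 1.9925 bits
H(B) = 1.9705 bits

The distribution closer to uniform has higher entropy.
Answer: A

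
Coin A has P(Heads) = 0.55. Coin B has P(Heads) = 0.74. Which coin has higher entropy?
A

For binary distributions, entropy is maximized at p=0.5 and decreases as p moves toward 0 or 1.

H(A) = H(0.55) = 0.9928 bits
H(B) = H(0.74) = 0.8267 bits

Distribution A (p=0.55) is closer to uniform (p=0.5), so it has higher entropy.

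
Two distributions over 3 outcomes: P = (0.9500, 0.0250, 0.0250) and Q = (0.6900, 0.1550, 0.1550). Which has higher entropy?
Q

P is highly concentrated on one outcome (95%), making it nearly deterministic. Q spreads its mass more evenly (max 69%). The more spread-out distribution has higher entropy: H(P) ≈ 0.336 bits, H(Q) ≈ 1.203 bits.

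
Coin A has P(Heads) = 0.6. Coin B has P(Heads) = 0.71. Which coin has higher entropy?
A

For binary distributions, entropy is maximized at p=0.5 and decreases as p moves toward 0 or 1.

H(A) = H(0.6) = 0.9710 bits
H(B) = H(0.71) = 0.8687 bits

Distribution A (p=0.6) is closer to uniform (p=0.5), so it has higher entropy.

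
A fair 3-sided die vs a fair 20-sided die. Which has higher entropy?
20-sided die

Both are uniform distributions; for uniform over n outcomes, H = log₂(n). H(3-sided) = log₂(3) = 1.585 bits and H(20-sided) = log₂(20) = 4.322 bits. More outcomes in a uniform distribution means higher entropy.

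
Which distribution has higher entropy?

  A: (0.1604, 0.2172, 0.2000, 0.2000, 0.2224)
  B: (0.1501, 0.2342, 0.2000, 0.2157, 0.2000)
A

Both distributions are close to uniform, making this a harder comparison.

H(A) = 2.3131 bits
H(B) = 2.3072 bits

The distribution closer to uniform has higher entropy.
Answer: A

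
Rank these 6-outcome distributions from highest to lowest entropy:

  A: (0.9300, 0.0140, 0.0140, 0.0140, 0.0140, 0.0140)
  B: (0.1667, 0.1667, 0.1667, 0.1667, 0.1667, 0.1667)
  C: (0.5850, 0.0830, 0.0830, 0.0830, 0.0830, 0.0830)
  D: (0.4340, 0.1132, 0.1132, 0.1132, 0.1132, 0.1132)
B > D > C > A

Key insight: Entropy is maximized by uniform distributions and minimized by concentrated distributions.

Entropies:
  H(A) = 0.5285 bits
  H(B) = 2.5850 bits
  H(C) = 1.9427 bits
  H(D) = 2.3016 bits

Ranking: B > D > C > A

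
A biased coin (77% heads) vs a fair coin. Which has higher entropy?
Fair coin

The fair coin is uniform (p=0.5), maximizing binary entropy at 1 bit. The biased coin has H(0.77) ≈ 0.778 bits — its outcome is more predictable, so its entropy is lower.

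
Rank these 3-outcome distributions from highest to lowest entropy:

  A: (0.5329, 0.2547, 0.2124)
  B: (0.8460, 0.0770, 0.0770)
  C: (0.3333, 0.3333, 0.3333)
C > A > B

Key insight: Entropy is maximized by uniform distributions and minimized by concentrated distributions.

- Uniform distributions have maximum entropy log₂(3) = 1.5850 bits
- The more "peaked" or concentrated a distribution, the lower its entropy

Entropies:
  H(A) = 1.4612 bits
  H(B) = 0.7738 bits
  H(C) = 1.5850 bits

Ranking: C > A > B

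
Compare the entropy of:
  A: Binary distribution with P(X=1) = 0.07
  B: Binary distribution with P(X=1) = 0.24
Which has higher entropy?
B

For binary distributions, entropy is maximized at p=0.5 and decreases as p moves toward 0 or 1.

H(A) = H(0.07) = 0.3659 bits
H(B) = H(0.24) = 0.7950 bits

Distribution B (p=0.24) is closer to uniform (p=0.5), so it has higher entropy.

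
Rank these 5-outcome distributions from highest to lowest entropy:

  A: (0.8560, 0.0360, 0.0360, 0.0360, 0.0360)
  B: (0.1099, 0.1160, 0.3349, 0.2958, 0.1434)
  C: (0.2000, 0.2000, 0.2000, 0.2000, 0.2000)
C > B > A

Key insight: Entropy is maximized by uniform distributions and minimized by concentrated distributions.

- Uniform distributions have maximum entropy log₂(5) = 2.3219 bits
- The more "peaked" or concentrated a distribution, the lower its entropy

Entropies:
  H(A) = 0.8826 bits
  H(B) = 2.1608 bits
  H(C) = 2.3219 bits

Ranking: C > B > A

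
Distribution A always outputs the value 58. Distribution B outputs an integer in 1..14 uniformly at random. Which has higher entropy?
B

A is deterministic, so H(A) = 0. B is uniform over 14 outcomes, so H(B) = log₂(14) = 3.807 bits. Any distribution with genuine randomness has higher entropy than a deterministic one.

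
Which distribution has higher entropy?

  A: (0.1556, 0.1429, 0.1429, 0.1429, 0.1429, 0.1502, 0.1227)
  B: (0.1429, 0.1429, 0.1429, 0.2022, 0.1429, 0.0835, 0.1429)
A

Both distributions are close to uniform, making this a harder comparison.

H(A) = 2.8041 bits
H(B) = 2.7707 bits

The distribution closer to uniform has higher entropy.
Answer: A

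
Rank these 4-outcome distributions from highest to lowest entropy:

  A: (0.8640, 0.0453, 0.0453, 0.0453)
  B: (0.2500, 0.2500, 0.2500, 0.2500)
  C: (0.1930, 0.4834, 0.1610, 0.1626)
B > C > A

Key insight: Entropy is maximized by uniform distributions and minimized by concentrated distributions.

- Uniform distributions have maximum entropy log₂(4) = 2.0000 bits
- The more "peaked" or concentrated a distribution, the lower its entropy

Entropies:
  H(A) = 0.7892 bits
  H(B) = 2.0000 bits
  H(C) = 1.8153 bits

Ranking: B > C > A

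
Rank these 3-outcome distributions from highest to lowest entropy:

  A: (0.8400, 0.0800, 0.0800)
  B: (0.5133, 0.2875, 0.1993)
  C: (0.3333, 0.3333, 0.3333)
C > B > A

Key insight: Entropy is maximized by uniform distributions and minimized by concentrated distributions.

- Uniform distributions have maximum entropy log₂(3) = 1.5850 bits
- The more "peaked" or concentrated a distribution, the lower its entropy

Entropies:
  H(A) = 0.7943 bits
  H(B) = 1.4746 bits
  H(C) = 1.5850 bits

Ranking: C > B > A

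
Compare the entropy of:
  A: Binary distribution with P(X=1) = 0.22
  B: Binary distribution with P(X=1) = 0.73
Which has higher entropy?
B

For binary distributions, entropy is maximized at p=0.5 and decreases as p moves toward 0 or 1.

H(A) = H(0.22) = 0.7602 bits
H(B) = H(0.73) = 0.8415 bits

Distribution B (p=0.73) is closer to uniform (p=0.5), so it has higher entropy.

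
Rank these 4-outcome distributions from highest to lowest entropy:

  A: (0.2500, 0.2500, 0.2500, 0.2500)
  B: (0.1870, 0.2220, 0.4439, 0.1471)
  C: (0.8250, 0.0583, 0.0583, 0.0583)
A > B > C

Key insight: Entropy is maximized by uniform distributions and minimized by concentrated distributions.

- Uniform distributions have maximum entropy log₂(4) = 2.0000 bits
- The more "peaked" or concentrated a distribution, the lower its entropy

Entropies:
  H(A) = 2.0000 bits
  H(B) = 1.8612 bits
  H(C) = 0.9464 bits

Ranking: A > B > C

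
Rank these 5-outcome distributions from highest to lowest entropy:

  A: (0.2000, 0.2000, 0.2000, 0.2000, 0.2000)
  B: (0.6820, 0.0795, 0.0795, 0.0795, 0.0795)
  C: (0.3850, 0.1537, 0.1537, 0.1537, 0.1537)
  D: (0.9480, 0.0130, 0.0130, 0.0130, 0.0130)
A > C > B > D

Key insight: Entropy is maximized by uniform distributions and minimized by concentrated distributions.

Entropies:
  H(A) = 2.3219 bits
  H(B) = 1.5382 bits
  H(C) = 2.1915 bits
  H(D) = 0.3988 bits

Ranking: A > C > B > D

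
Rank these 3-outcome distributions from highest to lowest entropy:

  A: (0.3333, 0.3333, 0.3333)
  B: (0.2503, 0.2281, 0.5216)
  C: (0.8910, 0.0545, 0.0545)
A > B > C

Key insight: Entropy is maximized by uniform distributions and minimized by concentrated distributions.

- Uniform distributions have maximum entropy log₂(3) = 1.5850 bits
- The more "peaked" or concentrated a distribution, the lower its entropy

Entropies:
  H(A) = 1.5850 bits
  H(B) = 1.4763 bits
  H(C) = 0.6059 bits

Ranking: A > B > C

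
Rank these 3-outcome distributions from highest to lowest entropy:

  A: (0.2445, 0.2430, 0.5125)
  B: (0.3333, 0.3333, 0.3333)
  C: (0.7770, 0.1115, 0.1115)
B > A > C

Key insight: Entropy is maximized by uniform distributions and minimized by concentrated distributions.

- Uniform distributions have maximum entropy log₂(3) = 1.5850 bits
- The more "peaked" or concentrated a distribution, the lower its entropy

Entropies:
  H(A) = 1.4870 bits
  H(B) = 1.5850 bits
  H(C) = 0.9886 bits

Ranking: B > A > C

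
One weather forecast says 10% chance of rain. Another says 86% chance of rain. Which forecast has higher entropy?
86% forecast

Treat each forecast as a Bernoulli distribution. Binary entropy is maximized at p=0.5 and falls off symmetrically toward 0 or 1. The 86% forecast is closer to 50%, so it is more uncertain. H(10%) ≈ 0.469 bits, H(86%) ≈ 0.584 bits.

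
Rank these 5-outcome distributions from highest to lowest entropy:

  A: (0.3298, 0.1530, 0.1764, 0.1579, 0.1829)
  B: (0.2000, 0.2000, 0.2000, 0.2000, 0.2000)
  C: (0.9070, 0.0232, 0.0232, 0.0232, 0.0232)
B > A > C

Key insight: Entropy is maximized by uniform distributions and minimized by concentrated distributions.

- Uniform distributions have maximum entropy log₂(5) = 2.3219 bits
- The more "peaked" or concentrated a distribution, the lower its entropy

Entropies:
  H(A) = 2.2525 bits
  H(B) = 2.3219 bits
  H(C) = 0.6324 bits

Ranking: B > A > C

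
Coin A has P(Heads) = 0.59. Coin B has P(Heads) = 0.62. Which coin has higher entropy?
A

For binary distributions, entropy is maximized at p=0.5 and decreases as p moves toward 0 or 1.

H(A) = H(0.59) = 0.9765 bits
H(B) = H(0.62) = 0.9580 bits

Distribution A (p=0.59) is closer to uniform (p=0.5), so it has higher entropy.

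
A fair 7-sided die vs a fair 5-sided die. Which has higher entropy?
7-sided die

Both are uniform distributions; for uniform over n outcomes, H = log₂(n). H(7-sided) = log₂(7) = 2.807 bits and H(5-sided) = log₂(5) = 2.322 bits. More outcomes in a uniform distribution means higher entropy.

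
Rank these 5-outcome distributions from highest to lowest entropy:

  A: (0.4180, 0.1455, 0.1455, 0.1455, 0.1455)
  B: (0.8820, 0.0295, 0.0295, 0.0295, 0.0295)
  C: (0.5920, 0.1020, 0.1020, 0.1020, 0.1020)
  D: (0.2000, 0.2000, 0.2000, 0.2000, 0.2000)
D > A > C > B

Key insight: Entropy is maximized by uniform distributions and minimized by concentrated distributions.

Entropies:
  H(A) = 2.1445 bits
  H(B) = 0.7596 bits
  H(C) = 1.7914 bits
  H(D) = 2.3219 bits

Ranking: D > A > C > B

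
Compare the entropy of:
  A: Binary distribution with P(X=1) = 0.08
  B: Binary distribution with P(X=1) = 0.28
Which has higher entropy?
B

For binary distributions, entropy is maximized at p=0.5 and decreases as p moves toward 0 or 1.

H(A) = H(0.08) = 0.4022 bits
H(B) = H(0.28) = 0.8555 bits

Distribution B (p=0.28) is closer to uniform (p=0.5), so it has higher entropy.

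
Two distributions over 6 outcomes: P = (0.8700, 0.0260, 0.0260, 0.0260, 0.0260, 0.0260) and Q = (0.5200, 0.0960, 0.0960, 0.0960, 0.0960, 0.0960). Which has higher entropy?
Q

P is highly concentrated on one outcome (87%), making it nearly deterministic. Q spreads its mass more evenly (max 52%). The more spread-out distribution has higher entropy: H(P) ≈ 0.859 bits, H(Q) ≈ 2.113 bits.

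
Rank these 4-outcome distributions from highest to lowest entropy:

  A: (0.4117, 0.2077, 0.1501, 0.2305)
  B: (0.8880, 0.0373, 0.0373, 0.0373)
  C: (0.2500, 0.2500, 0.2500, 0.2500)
C > A > B

Key insight: Entropy is maximized by uniform distributions and minimized by concentrated distributions.

- Uniform distributions have maximum entropy log₂(4) = 2.0000 bits
- The more "peaked" or concentrated a distribution, the lower its entropy

Entropies:
  H(A) = 1.8967 bits
  H(B) = 0.6834 bits
  H(C) = 2.0000 bits

Ranking: C > A > B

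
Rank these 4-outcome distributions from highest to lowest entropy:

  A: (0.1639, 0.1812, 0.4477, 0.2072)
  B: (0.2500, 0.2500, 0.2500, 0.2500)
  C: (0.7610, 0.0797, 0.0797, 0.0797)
B > A > C

Key insight: Entropy is maximized by uniform distributions and minimized by concentrated distributions.

- Uniform distributions have maximum entropy log₂(4) = 2.0000 bits
- The more "peaked" or concentrated a distribution, the lower its entropy

Entropies:
  H(A) = 1.8637 bits
  H(B) = 2.0000 bits
  H(C) = 1.1722 bits

Ranking: B > A > C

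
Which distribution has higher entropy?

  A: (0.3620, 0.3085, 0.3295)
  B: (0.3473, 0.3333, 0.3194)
B

Both distributions are close to uniform, making this a harder comparison.

H(A) = 1.5818 bits
H(B) = 1.5841 bits

The distribution closer to uniform has higher entropy.
Answer: B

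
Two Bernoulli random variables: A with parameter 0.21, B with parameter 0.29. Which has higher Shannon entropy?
B

For binary distributions, entropy is maximized at p=0.5 and decreases as p moves toward 0 or 1.

H(A) = H(0.21) = 0.7415 bits
H(B) = H(0.29) = 0.8687 bits

Distribution B (p=0.29) is closer to uniform (p=0.5), so it has higher entropy.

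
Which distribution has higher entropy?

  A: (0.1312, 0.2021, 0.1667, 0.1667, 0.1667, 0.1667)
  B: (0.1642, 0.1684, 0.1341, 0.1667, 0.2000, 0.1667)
B

Both distributions are close to uniform, making this a harder comparison.

H(A) = 2.5740 bits
H(B) = 2.5755 bits

The distribution closer to uniform has higher entropy.
Answer: B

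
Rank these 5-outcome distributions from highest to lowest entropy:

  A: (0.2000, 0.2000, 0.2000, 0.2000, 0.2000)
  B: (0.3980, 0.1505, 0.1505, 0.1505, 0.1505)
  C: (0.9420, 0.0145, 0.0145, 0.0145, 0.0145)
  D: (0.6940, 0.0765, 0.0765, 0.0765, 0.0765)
A > B > D > C

Key insight: Entropy is maximized by uniform distributions and minimized by concentrated distributions.

Entropies:
  H(A) = 2.3219 bits
  H(B) = 2.1738 bits
  H(C) = 0.4355 bits
  H(D) = 1.5005 bits

Ranking: A > B > D > C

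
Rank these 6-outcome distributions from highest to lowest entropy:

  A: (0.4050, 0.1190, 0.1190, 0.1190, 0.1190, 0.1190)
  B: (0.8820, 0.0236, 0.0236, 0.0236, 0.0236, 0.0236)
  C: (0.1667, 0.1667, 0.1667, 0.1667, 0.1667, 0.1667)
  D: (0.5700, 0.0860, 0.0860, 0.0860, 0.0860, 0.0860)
C > A > D > B

Key insight: Entropy is maximized by uniform distributions and minimized by concentrated distributions.

Entropies:
  H(A) = 2.3553 bits
  H(B) = 0.7976 bits
  H(C) = 2.5850 bits
  H(D) = 1.9842 bits

Ranking: C > A > D > B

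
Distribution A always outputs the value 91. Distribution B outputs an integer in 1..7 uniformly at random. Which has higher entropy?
B

A is deterministic, so H(A) = 0. B is uniform over 7 outcomes, so H(B) = log₂(7) = 2.807 bits. Any distribution with genuine randomness has higher entropy than a deterministic one.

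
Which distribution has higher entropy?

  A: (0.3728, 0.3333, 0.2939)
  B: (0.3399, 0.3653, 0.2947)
B

Both distributions are close to uniform, making this a harder comparison.

H(A) = 1.5782 bits
H(B) = 1.5794 bits

The distribution closer to uniform has higher entropy.
Answer: B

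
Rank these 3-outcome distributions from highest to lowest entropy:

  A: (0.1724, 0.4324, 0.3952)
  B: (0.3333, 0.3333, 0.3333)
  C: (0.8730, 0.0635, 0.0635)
B > A > C

Key insight: Entropy is maximized by uniform distributions and minimized by concentrated distributions.

- Uniform distributions have maximum entropy log₂(3) = 1.5850 bits
- The more "peaked" or concentrated a distribution, the lower its entropy

Entropies:
  H(A) = 1.4896 bits
  H(B) = 1.5850 bits
  H(C) = 0.6762 bits

Ranking: B > A > C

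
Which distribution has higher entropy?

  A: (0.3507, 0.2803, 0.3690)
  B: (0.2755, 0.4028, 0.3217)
A

Both distributions are close to uniform, making this a harder comparison.

H(A) = 1.5752 bits
H(B) = 1.5672 bits

The distribution closer to uniform has higher entropy.
Answer: A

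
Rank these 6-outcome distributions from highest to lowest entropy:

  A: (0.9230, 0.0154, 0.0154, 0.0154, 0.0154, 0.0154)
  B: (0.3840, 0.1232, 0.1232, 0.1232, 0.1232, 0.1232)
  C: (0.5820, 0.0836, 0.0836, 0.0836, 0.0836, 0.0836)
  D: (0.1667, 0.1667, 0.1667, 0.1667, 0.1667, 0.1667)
D > B > C > A

Key insight: Entropy is maximized by uniform distributions and minimized by concentrated distributions.

Entropies:
  H(A) = 0.5703 bits
  H(B) = 2.3911 bits
  H(C) = 1.9511 bits
  H(D) = 2.5850 bits

Ranking: D > B > C > A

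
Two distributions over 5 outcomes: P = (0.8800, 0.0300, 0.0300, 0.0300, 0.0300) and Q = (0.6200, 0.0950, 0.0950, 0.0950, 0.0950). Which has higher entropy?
Q

P is highly concentrated on one outcome (88%), making it nearly deterministic. Q spreads its mass more evenly (max 62%). The more spread-out distribution has higher entropy: H(P) ≈ 0.769 bits, H(Q) ≈ 1.718 bits.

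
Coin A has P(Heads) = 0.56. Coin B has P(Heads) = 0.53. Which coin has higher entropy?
B

For binary distributions, entropy is maximized at p=0.5 and decreases as p moves toward 0 or 1.

H(A) = H(0.56) = 0.9896 bits
H(B) = H(0.53) = 0.9974 bits

Distribution B (p=0.53) is closer to uniform (p=0.5), so it has higher entropy.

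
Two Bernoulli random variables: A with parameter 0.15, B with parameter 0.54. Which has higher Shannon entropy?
B

For binary distributions, entropy is maximized at p=0.5 and decreases as p moves toward 0 or 1.

H(A) = H(0.15) = 0.6098 bits
H(B) = H(0.54) = 0.9954 bits

Distribution B (p=0.54) is closer to uniform (p=0.5), so it has higher entropy.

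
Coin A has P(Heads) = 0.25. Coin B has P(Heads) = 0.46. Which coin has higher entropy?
B

For binary distributions, entropy is maximized at p=0.5 and decreases as p moves toward 0 or 1.

H(A) = H(0.25) = 0.8113 bits
H(B) = H(0.46) = 0.9954 bits

Distribution B (p=0.46) is closer to uniform (p=0.5), so it has higher entropy.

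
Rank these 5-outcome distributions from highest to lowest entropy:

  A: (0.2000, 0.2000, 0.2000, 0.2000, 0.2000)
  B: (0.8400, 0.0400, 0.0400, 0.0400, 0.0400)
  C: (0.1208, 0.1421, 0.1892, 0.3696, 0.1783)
A > C > B

Key insight: Entropy is maximized by uniform distributions and minimized by concentrated distributions.

- Uniform distributions have maximum entropy log₂(5) = 2.3219 bits
- The more "peaked" or concentrated a distribution, the lower its entropy

Entropies:
  H(A) = 2.3219 bits
  H(B) = 0.9543 bits
  H(C) = 2.1972 bits

Ranking: A > C > B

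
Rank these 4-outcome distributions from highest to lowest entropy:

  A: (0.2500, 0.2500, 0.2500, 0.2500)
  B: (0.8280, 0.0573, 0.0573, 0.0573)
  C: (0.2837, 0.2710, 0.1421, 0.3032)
A > C > B

Key insight: Entropy is maximized by uniform distributions and minimized by concentrated distributions.

- Uniform distributions have maximum entropy log₂(4) = 2.0000 bits
- The more "peaked" or concentrated a distribution, the lower its entropy

Entropies:
  H(A) = 2.0000 bits
  H(B) = 0.9349 bits
  H(C) = 1.9481 bits

Ranking: A > C > B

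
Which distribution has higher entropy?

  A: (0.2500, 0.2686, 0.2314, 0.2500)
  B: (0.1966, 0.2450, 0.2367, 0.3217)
A

Both distributions are close to uniform, making this a harder comparison.

H(A) = 1.9980 bits
H(B) = 1.9769 bits

The distribution closer to uniform has higher entropy.
Answer: A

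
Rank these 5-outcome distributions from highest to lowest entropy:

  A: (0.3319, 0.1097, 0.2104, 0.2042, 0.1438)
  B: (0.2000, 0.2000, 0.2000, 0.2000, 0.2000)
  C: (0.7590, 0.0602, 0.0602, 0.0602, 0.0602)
B > A > C

Key insight: Entropy is maximized by uniform distributions and minimized by concentrated distributions.

- Uniform distributions have maximum entropy log₂(5) = 2.3219 bits
- The more "peaked" or concentrated a distribution, the lower its entropy

Entropies:
  H(A) = 2.2214 bits
  H(B) = 2.3219 bits
  H(C) = 1.2787 bits

Ranking: B > A > C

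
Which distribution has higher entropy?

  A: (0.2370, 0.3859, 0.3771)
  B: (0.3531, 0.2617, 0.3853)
B

Both distributions are close to uniform, making this a harder comparison.

H(A) = 1.5530 bits
H(B) = 1.5666 bits

The distribution closer to uniform has higher entropy.
Answer: B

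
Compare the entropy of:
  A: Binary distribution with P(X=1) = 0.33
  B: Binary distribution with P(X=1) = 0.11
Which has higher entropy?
A

For binary distributions, entropy is maximized at p=0.5 and decreases as p moves toward 0 or 1.

H(A) = H(0.33) = 0.9149 bits
H(B) = H(0.11) = 0.4999 bits

Distribution A (p=0.33) is closer to uniform (p=0.5), so it has higher entropy.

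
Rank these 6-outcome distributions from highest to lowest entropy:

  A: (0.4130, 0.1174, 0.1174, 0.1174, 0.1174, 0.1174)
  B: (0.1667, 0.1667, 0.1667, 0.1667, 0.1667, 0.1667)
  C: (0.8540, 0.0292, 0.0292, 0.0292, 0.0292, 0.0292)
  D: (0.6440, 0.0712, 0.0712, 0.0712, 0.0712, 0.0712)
B > A > D > C

Key insight: Entropy is maximized by uniform distributions and minimized by concentrated distributions.

Entropies:
  H(A) = 2.3410 bits
  H(B) = 2.5850 bits
  H(C) = 0.9387 bits
  H(D) = 1.7659 bits

Ranking: B > A > D > C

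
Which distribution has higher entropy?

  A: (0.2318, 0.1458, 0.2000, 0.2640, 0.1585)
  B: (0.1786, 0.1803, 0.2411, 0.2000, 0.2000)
B

Both distributions are close to uniform, making this a harder comparison.

H(A) = 2.2867 bits
H(B) = 2.3130 bits

The distribution closer to uniform has higher entropy.
Answer: B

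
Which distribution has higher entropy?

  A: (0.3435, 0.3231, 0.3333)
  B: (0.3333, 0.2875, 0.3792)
A

Both distributions are close to uniform, making this a harder comparison.

H(A) = 1.5845 bits
H(B) = 1.5758 bits

The distribution closer to uniform has higher entropy.
Answer: A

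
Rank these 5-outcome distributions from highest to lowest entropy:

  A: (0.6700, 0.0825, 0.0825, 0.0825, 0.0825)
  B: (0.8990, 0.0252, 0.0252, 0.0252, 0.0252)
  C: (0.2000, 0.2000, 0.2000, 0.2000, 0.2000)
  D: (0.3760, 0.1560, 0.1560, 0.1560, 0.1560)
C > D > A > B

Key insight: Entropy is maximized by uniform distributions and minimized by concentrated distributions.

Entropies:
  H(A) = 1.5749 bits
  H(B) = 0.6742 bits
  H(C) = 2.3219 bits
  H(D) = 2.2032 bits

Ranking: C > D > A > B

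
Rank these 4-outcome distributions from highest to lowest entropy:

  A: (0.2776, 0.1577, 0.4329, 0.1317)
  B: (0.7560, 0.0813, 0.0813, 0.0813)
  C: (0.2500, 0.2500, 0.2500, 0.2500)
C > A > B

Key insight: Entropy is maximized by uniform distributions and minimized by concentrated distributions.

- Uniform distributions have maximum entropy log₂(4) = 2.0000 bits
- The more "peaked" or concentrated a distribution, the lower its entropy

Entropies:
  H(A) = 1.8417 bits
  H(B) = 1.1884 bits
  H(C) = 2.0000 bits

Ranking: C > A > B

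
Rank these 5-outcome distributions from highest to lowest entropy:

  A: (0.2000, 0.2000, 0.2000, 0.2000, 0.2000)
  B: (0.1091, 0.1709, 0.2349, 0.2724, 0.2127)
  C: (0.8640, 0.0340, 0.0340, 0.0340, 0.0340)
A > B > C

Key insight: Entropy is maximized by uniform distributions and minimized by concentrated distributions.

- Uniform distributions have maximum entropy log₂(5) = 2.3219 bits
- The more "peaked" or concentrated a distribution, the lower its entropy

Entropies:
  H(A) = 2.3219 bits
  H(B) = 2.2613 bits
  H(C) = 0.8457 bits

Ranking: A > B > C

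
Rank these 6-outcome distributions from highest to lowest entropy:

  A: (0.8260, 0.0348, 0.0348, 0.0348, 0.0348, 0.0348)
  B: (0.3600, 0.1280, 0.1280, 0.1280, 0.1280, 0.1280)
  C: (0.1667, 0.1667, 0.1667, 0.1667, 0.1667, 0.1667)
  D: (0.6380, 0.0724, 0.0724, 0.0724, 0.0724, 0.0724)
C > B > D > A

Key insight: Entropy is maximized by uniform distributions and minimized by concentrated distributions.

Entropies:
  H(A) = 1.0708 bits
  H(B) = 2.4287 bits
  H(C) = 2.5850 bits
  H(D) = 1.7849 bits

Ranking: C > B > D > A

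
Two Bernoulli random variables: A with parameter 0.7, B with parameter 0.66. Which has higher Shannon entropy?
B

For binary distributions, entropy is maximized at p=0.5 and decreases as p moves toward 0 or 1.

H(A) = H(0.7) = 0.8813 bits
H(B) = H(0.66) = 0.9248 bits

Distribution B (p=0.66) is closer to uniform (p=0.5), so it has higher entropy.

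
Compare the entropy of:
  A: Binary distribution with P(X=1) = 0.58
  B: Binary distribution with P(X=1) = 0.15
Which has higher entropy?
A

For binary distributions, entropy is maximized at p=0.5 and decreases as p moves toward 0 or 1.

H(A) = H(0.58) = 0.9815 bits
H(B) = H(0.15) = 0.6098 bits

Distribution A (p=0.58) is closer to uniform (p=0.5), so it has higher entropy.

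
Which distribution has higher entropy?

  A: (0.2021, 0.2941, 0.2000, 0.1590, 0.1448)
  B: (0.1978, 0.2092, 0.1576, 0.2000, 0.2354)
B

Both distributions are close to uniform, making this a harder comparison.

H(A) = 2.2754 bits
H(B) = 2.3103 bits

The distribution closer to uniform has higher entropy.
Answer: B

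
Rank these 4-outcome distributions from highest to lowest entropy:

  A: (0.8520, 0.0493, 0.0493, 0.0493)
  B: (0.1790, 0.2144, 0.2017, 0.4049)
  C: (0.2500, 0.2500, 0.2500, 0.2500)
C > B > A

Key insight: Entropy is maximized by uniform distributions and minimized by concentrated distributions.

- Uniform distributions have maximum entropy log₂(4) = 2.0000 bits
- The more "peaked" or concentrated a distribution, the lower its entropy

Entropies:
  H(A) = 0.8394 bits
  H(B) = 1.9146 bits
  H(C) = 2.0000 bits

Ranking: C > B > A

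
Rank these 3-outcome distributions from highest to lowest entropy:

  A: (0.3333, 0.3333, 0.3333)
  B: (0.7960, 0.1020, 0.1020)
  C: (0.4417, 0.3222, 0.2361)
A > C > B

Key insight: Entropy is maximized by uniform distributions and minimized by concentrated distributions.

- Uniform distributions have maximum entropy log₂(3) = 1.5850 bits
- The more "peaked" or concentrated a distribution, the lower its entropy

Entropies:
  H(A) = 1.5850 bits
  H(B) = 0.9339 bits
  H(C) = 1.5389 bits

Ranking: A > C > B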